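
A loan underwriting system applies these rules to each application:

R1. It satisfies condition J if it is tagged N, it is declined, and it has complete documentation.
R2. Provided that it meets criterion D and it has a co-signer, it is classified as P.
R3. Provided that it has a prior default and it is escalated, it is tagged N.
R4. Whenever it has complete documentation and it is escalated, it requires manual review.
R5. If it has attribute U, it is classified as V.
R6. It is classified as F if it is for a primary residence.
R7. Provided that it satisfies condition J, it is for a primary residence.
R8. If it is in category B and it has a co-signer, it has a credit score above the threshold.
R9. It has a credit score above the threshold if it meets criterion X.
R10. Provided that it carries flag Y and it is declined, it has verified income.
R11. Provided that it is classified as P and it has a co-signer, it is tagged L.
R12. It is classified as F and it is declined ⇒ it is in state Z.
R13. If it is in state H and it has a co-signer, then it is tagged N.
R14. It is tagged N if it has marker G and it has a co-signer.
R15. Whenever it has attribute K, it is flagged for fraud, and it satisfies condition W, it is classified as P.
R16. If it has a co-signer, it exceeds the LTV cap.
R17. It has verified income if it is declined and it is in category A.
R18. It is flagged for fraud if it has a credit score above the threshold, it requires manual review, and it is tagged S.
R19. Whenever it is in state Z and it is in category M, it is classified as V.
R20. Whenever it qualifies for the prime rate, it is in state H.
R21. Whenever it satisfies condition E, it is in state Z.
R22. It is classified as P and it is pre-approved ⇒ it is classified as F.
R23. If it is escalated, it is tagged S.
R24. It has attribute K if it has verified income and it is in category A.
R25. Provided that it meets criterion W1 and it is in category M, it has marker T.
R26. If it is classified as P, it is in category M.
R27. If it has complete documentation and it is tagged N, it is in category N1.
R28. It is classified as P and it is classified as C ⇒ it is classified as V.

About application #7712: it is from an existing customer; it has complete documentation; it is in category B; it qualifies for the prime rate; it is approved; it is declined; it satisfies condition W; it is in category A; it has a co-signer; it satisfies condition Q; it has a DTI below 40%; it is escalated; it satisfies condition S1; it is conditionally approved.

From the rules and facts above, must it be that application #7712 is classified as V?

By R4 (it has complete documentation, it is escalated): it requires manual review.
By R8 (it is in category B, it has a co-signer): it has a credit score above the threshold.
By R17 (it is declined, it is in category A): it has verified income.
By R20 (it qualifies for the prime rate): it is in state H.
By R23 (it is escalated): it is tagged S.
By R24 (it has verified income, it is in category A): it has attribute K.
By R13 (it is in state H, it has a co-signer): it is tagged N.
By R18 (it has a credit score above the threshold, it requires manual review, it is tagged S): it is flagged for fraud.
By R1 (it is tagged N, it is declined, it has complete documentation): it satisfies condition J.
By R7 (it satisfies condition J): it is for a primary residence.
By R15 (it has attribute K, it is flagged for fraud, it satisfies condition W): it is classified as P.
By R26 (it is classified as P): it is in category M.
By R6 (it is for a primary residence): it is classified as F.
By R12 (it is classified as F, it is declined): it is in state Z.
By R19 (it is in state Z, it is in category M): it is classified as V.

Yes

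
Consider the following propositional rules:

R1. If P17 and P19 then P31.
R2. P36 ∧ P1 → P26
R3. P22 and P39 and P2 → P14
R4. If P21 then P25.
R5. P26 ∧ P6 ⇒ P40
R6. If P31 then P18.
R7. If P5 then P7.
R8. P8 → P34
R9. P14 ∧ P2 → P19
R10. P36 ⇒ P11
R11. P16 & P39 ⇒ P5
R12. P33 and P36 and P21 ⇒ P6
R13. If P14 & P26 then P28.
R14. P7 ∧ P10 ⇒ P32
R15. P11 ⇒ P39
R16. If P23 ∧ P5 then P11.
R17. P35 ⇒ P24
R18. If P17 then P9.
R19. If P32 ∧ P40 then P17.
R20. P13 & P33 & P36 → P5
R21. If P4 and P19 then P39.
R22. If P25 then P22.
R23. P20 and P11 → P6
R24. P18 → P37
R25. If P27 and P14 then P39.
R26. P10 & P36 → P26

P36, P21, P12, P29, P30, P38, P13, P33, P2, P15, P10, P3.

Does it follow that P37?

P25  (by R4: P21)
P11  (by R10: P36)
P6  (by R12: P33, P36, P21)
P39  (by R15: P11)
P5  (by R20: P13, P33, P36)
P22  (by R22: P25)
P26  (by R26: P10, P36)
P14  (by R3: P22, P39, P2)
P40  (by R5: P26, P6)
P7  (by R7: P5)
P19  (by R9: P14, P2)
P32  (by R14: P7, P10)
P17  (by R19: P32, P40)
P31  (by R1: P17, P19)
P18  (by R6: P31)
P37  (by R24: P18)

Yes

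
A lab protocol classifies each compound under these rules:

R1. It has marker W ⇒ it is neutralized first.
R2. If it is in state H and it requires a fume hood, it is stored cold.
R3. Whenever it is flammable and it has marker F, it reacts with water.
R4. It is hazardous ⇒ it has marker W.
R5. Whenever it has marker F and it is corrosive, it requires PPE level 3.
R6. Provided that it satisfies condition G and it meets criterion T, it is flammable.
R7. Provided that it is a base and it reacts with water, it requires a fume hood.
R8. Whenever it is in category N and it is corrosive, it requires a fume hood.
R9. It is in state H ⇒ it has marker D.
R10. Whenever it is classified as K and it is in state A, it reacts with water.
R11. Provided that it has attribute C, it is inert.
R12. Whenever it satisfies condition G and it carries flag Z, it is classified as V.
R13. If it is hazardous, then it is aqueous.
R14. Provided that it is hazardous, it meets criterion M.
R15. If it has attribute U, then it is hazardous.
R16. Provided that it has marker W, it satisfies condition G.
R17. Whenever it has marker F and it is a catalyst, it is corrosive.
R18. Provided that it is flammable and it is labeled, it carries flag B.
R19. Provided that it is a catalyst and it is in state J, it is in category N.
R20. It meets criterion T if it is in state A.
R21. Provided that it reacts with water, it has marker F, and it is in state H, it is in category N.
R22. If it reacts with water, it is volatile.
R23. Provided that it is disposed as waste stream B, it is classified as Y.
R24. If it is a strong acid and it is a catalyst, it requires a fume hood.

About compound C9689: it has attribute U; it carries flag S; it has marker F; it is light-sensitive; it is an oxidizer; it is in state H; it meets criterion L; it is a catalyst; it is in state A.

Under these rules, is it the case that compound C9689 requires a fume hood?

Yes

By R15 (it has attribute U): it is hazardous.
By R17 (it has marker F, it is a catalyst): it is corrosive.
By R20 (it is in state A): it meets criterion T.
By R4 (it is hazardous): it has marker W.
By R16 (it has marker W): it satisfies condition G.
By R6 (it satisfies condition G, it meets criterion T): it is flammable.
By R3 (it is flammable, it has marker F): it reacts with water.
By R21 (it reacts with water, it has marker F, it is in state H): it is in category N.
By R8 (it is in category N, it is corrosive): it requires a fume hood.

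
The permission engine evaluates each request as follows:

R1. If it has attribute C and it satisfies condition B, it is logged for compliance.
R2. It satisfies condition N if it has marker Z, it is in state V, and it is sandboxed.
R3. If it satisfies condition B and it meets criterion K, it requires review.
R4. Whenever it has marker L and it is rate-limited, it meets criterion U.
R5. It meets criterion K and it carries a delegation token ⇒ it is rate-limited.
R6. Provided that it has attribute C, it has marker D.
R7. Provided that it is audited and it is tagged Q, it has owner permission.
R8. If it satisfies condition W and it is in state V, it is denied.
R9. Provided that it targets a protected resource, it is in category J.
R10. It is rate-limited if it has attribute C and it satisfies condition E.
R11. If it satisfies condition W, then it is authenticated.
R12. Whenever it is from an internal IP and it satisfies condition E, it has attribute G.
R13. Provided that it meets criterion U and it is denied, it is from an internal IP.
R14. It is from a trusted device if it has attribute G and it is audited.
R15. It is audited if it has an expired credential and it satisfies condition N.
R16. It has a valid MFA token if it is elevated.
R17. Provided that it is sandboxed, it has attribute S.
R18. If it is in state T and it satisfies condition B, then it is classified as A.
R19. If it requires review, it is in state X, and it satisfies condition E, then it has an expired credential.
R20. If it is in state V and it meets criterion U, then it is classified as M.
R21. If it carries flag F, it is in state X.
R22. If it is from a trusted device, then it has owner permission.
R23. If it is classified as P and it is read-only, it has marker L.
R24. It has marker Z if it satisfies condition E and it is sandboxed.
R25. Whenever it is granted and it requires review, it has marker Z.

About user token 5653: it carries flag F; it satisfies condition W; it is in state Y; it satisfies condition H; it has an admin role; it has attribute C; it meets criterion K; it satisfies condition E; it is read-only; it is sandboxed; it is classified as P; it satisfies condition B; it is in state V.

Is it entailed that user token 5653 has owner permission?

Yes

By R3 (it satisfies condition B, it meets criterion K): it requires review.
By R8 (it satisfies condition W, it is in state V): it is denied.
By R10 (it has attribute C, it satisfies condition E): it is rate-limited.
By R21 (it carries flag F): it is in state X.
By R23 (it is classified as P, it is read-only): it has marker L.
By R24 (it satisfies condition E, it is sandboxed): it has marker Z.
By R2 (it has marker Z, it is in state V, it is sandboxed): it satisfies condition N.
By R4 (it has marker L, it is rate-limited): it meets criterion U.
By R13 (it meets criterion U, it is denied): it is from an internal IP.
By R19 (it requires review, it is in state X, it satisfies condition E): it has an expired credential.
By R12 (it is from an internal IP, it satisfies condition E): it has attribute G.
By R15 (it has an expired credential, it satisfies condition N): it is audited.
By R14 (it has attribute G, it is audited): it is from a trusted device.
By R22 (it is from a trusted device): it has owner permission.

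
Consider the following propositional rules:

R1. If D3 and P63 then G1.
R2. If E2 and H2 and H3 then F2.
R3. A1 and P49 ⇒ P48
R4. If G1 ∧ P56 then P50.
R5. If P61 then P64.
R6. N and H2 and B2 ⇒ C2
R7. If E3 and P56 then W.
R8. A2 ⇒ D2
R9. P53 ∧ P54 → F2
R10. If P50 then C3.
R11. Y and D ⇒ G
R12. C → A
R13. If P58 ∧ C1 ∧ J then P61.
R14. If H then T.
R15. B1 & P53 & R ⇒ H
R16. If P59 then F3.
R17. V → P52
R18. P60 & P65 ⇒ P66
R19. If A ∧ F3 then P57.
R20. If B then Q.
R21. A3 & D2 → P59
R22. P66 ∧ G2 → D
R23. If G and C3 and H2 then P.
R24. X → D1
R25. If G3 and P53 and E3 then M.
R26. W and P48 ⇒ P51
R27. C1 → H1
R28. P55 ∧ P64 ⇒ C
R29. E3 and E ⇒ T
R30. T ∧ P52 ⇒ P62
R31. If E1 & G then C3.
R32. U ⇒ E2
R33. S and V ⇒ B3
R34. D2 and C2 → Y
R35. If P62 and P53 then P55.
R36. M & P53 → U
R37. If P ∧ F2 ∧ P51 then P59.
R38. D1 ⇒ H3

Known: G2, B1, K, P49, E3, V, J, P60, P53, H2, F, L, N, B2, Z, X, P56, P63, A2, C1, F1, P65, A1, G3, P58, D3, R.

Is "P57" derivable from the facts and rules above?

Yes

G1  (by R1: D3, P63)
P48  (by R3: A1, P49)
P50  (by R4: G1, P56)
C2  (by R6: N, H2, B2)
W  (by R7: E3, P56)
D2  (by R8: A2)
C3  (by R10: P50)
P61  (by R13: P58, C1, J)
H  (by R15: B1, P53, R)
P52  (by R17: V)
P66  (by R18: P60, P65)
D  (by R22: P66, G2)
D1  (by R24: X)
M  (by R25: G3, P53, E3)
P51  (by R26: W, P48)
Y  (by R34: D2, C2)
U  (by R36: M, P53)
H3  (by R38: D1)
P64  (by R5: P61)
G  (by R11: Y, D)
T  (by R14: H)
P  (by R23: G, C3, H2)
P62  (by R30: T, P52)
E2  (by R32: U)
P55  (by R35: P62, P53)
F2  (by R2: E2, H2, H3)
C  (by R28: P55, P64)
P59  (by R37: P, F2, P51)
A  (by R12: C)
F3  (by R16: P59)
P57  (by R19: A, F3)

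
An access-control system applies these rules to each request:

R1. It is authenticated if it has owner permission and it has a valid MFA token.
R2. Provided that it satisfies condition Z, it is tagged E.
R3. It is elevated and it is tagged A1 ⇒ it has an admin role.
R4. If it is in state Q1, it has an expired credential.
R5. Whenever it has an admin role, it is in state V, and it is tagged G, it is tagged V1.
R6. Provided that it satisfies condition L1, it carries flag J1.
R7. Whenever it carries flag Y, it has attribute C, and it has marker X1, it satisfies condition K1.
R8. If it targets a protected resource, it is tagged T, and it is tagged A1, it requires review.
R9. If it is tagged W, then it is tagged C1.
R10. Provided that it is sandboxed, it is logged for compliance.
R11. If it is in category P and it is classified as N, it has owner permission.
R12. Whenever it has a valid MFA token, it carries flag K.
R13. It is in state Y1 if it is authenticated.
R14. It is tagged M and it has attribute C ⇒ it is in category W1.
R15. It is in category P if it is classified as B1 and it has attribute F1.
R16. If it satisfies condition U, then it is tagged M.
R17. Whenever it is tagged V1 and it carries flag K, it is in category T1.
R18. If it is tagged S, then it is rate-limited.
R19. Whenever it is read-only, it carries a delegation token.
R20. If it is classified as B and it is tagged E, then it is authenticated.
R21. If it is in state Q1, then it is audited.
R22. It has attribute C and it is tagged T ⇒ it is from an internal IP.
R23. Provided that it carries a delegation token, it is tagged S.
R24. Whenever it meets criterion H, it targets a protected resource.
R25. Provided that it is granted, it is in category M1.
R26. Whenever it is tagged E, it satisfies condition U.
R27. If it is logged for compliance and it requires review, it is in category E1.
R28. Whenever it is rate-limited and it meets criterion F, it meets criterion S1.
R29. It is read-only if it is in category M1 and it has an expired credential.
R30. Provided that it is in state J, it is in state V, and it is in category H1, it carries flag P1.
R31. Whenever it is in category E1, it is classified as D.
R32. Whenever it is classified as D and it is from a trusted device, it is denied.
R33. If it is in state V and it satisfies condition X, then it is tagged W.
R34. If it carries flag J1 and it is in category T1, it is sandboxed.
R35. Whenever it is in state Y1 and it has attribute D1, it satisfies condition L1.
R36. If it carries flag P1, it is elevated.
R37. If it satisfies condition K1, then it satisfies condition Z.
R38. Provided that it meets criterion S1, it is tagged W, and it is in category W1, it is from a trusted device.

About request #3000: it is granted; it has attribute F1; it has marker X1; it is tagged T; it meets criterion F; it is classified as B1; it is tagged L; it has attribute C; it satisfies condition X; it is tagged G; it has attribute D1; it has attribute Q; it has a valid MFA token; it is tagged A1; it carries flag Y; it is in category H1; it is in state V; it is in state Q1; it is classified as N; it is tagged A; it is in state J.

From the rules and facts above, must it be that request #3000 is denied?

Forward chaining from the given facts derives: has an expired credential, satisfies condition K1, carries flag K, is in category P, is audited, is from an internal IP, is in category M1, is read-only, carries flag P1, is tagged W, is elevated, satisfies condition Z, is tagged E, has an admin role, is tagged V1, is tagged C1, has owner permission, is in category T1, carries a delegation token, is tagged S, satisfies condition U, is authenticated, is in state Y1, is tagged M, is rate-limited, meets criterion S1, satisfies condition L1, carries flag J1, is in category W1, is sandboxed, is from a trusted device, is logged for compliance.
The only rule concluding "it is denied" is R32, which needs "it is classified as D"; that is never established.

No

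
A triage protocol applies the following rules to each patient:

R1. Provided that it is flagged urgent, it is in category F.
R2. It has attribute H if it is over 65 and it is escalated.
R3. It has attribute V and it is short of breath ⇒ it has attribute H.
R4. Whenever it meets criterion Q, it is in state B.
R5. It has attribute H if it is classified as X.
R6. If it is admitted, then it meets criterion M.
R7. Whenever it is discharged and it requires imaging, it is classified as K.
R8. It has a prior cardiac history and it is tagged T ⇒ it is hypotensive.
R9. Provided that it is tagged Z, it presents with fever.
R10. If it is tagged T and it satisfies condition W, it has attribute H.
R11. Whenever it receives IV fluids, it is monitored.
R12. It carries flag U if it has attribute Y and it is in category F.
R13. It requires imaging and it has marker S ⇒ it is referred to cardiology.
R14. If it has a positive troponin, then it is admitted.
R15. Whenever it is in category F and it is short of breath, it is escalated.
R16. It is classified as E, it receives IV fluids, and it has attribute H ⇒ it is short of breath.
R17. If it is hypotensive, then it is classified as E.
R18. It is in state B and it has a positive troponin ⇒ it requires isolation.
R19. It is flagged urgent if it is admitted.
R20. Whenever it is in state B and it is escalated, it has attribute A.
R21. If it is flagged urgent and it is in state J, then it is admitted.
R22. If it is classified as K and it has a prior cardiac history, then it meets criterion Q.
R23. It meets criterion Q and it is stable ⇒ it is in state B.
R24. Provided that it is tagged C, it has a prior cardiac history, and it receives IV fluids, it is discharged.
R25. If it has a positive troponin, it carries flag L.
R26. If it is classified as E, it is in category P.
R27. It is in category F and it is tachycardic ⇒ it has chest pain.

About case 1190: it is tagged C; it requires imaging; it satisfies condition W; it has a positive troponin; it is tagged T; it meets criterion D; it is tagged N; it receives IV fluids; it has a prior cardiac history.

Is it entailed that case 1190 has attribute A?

By R8 (it has a prior cardiac history, it is tagged T): it is hypotensive.
By R10 (it is tagged T, it satisfies condition W): it has attribute H.
By R14 (it has a positive troponin): it is admitted.
By R17 (it is hypotensive): it is classified as E.
By R19 (it is admitted): it is flagged urgent.
By R24 (it is tagged C, it has a prior cardiac history, it receives IV fluids): it is discharged.
By R1 (it is flagged urgent): it is in category F.
By R7 (it is discharged, it requires imaging): it is classified as K.
By R16 (it is classified as E, it receives IV fluids, it has attribute H): it is short of breath.
By R22 (it is classified as K, it has a prior cardiac history): it meets criterion Q.
By R4 (it meets criterion Q): it is in state B.
By R15 (it is in category F, it is short of breath): it is escalated.
By R20 (it is in state B, it is escalated): it has attribute A.

Yes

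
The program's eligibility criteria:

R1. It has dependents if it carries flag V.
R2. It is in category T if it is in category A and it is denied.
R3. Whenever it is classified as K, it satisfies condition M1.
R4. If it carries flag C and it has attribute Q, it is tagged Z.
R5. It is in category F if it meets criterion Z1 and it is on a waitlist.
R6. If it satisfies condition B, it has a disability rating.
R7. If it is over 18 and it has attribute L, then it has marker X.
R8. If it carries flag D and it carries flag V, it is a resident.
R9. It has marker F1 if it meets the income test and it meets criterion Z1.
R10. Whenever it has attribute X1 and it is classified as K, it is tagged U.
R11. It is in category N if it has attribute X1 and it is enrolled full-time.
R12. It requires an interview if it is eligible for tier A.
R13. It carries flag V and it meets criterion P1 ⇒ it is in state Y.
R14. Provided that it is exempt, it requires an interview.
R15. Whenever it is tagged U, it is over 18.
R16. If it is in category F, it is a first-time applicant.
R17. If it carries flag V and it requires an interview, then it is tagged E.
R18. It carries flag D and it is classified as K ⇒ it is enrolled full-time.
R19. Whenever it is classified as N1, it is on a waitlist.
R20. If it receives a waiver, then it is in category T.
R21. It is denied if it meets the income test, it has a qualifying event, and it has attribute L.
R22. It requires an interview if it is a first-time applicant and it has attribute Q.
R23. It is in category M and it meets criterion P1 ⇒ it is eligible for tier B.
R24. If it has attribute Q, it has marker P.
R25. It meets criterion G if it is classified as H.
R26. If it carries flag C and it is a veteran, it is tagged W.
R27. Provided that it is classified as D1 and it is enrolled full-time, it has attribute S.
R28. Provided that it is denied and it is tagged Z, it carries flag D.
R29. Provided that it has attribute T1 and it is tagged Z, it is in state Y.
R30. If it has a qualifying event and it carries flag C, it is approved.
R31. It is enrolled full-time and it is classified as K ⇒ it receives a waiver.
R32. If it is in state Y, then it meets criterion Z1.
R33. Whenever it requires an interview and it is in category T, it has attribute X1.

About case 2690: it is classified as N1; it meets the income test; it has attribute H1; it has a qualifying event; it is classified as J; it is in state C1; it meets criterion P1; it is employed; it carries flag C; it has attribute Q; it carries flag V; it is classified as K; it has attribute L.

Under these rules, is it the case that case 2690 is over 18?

By R4 (it carries flag C, it has attribute Q): it is tagged Z.
By R13 (it carries flag V, it meets criterion P1): it is in state Y.
By R19 (it is classified as N1): it is on a waitlist.
By R21 (it meets the income test, it has a qualifying event, it has attribute L): it is denied.
By R28 (it is denied, it is tagged Z): it carries flag D.
By R32 (it is in state Y): it meets criterion Z1.
By R5 (it meets criterion Z1, it is on a waitlist): it is in category F.
By R16 (it is in category F): it is a first-time applicant.
By R18 (it carries flag D, it is classified as K): it is enrolled full-time.
By R22 (it is a first-time applicant, it has attribute Q): it requires an interview.
By R31 (it is enrolled full-time, it is classified as K): it receives a waiver.
By R20 (it receives a waiver): it is in category T.
By R33 (it requires an interview, it is in category T): it has attribute X1.
By R10 (it has attribute X1, it is classified as K): it is tagged U.
By R15 (it is tagged U): it is over 18.

Yes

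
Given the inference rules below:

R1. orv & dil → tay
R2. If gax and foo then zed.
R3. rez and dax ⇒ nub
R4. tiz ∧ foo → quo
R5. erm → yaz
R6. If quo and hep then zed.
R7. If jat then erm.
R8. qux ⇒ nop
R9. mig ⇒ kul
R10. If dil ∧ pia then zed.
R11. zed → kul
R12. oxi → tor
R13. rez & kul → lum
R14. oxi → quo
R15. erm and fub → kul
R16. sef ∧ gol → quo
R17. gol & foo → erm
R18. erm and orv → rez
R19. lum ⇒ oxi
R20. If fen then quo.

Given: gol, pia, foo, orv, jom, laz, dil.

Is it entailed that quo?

Yes

zed  (by R10: dil, pia)
kul  (by R11: zed)
erm  (by R17: gol, foo)
rez  (by R18: erm, orv)
lum  (by R13: rez, kul)
oxi  (by R19: lum)
quo  (by R14: oxi)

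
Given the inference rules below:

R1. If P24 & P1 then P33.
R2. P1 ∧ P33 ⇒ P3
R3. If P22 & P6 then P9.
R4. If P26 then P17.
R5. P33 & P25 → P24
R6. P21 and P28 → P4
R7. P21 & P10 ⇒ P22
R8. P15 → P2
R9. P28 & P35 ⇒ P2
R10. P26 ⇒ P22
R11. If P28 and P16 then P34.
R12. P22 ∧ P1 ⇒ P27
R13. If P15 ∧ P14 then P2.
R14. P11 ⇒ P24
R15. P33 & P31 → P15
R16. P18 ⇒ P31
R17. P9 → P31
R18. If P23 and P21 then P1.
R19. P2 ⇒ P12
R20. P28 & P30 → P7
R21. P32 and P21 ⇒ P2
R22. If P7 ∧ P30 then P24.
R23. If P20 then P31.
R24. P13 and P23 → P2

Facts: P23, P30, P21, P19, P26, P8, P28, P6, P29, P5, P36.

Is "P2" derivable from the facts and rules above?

Yes

P22  (by R10: P26)
P1  (by R18: P23, P21)
P7  (by R20: P28, P30)
P24  (by R22: P7, P30)
P33  (by R1: P24, P1)
P9  (by R3: P22, P6)
P31  (by R17: P9)
P15  (by R15: P33, P31)
P2  (by R8: P15)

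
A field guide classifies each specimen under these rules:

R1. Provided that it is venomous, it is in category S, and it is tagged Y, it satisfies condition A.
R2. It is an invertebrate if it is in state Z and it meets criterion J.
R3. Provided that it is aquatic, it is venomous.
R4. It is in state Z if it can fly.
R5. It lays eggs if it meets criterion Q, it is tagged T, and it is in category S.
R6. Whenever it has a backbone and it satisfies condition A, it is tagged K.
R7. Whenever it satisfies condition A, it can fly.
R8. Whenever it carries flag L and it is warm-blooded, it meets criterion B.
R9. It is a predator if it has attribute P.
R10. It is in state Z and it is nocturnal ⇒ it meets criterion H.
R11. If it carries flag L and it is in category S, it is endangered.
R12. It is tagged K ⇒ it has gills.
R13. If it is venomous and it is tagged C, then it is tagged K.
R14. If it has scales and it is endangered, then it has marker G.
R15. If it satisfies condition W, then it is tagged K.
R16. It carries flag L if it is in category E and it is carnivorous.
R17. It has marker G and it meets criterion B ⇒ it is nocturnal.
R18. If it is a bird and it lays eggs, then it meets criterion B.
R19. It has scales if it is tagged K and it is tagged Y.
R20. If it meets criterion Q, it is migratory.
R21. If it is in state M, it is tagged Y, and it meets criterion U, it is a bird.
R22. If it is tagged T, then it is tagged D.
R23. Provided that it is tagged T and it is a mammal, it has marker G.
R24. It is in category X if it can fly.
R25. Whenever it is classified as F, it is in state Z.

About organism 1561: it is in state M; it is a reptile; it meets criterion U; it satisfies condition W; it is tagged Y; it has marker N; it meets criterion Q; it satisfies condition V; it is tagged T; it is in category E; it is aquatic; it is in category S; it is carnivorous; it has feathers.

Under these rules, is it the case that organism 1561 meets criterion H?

By R3 (it is aquatic): it is venomous.
By R5 (it meets criterion Q, it is tagged T, it is in category S): it lays eggs.
By R15 (it satisfies condition W): it is tagged K.
By R16 (it is in category E, it is carnivorous): it carries flag L.
By R19 (it is tagged K, it is tagged Y): it has scales.
By R21 (it is in state M, it is tagged Y, it meets criterion U): it is a bird.
By R1 (it is venomous, it is in category S, it is tagged Y): it satisfies condition A.
By R7 (it satisfies condition A): it can fly.
By R11 (it carries flag L, it is in category S): it is endangered.
By R14 (it has scales, it is endangered): it has marker G.
By R18 (it is a bird, it lays eggs): it meets criterion B.
By R4 (it can fly): it is in state Z.
By R17 (it has marker G, it meets criterion B): it is nocturnal.
By R10 (it is in state Z, it is nocturnal): it meets criterion H.

Yes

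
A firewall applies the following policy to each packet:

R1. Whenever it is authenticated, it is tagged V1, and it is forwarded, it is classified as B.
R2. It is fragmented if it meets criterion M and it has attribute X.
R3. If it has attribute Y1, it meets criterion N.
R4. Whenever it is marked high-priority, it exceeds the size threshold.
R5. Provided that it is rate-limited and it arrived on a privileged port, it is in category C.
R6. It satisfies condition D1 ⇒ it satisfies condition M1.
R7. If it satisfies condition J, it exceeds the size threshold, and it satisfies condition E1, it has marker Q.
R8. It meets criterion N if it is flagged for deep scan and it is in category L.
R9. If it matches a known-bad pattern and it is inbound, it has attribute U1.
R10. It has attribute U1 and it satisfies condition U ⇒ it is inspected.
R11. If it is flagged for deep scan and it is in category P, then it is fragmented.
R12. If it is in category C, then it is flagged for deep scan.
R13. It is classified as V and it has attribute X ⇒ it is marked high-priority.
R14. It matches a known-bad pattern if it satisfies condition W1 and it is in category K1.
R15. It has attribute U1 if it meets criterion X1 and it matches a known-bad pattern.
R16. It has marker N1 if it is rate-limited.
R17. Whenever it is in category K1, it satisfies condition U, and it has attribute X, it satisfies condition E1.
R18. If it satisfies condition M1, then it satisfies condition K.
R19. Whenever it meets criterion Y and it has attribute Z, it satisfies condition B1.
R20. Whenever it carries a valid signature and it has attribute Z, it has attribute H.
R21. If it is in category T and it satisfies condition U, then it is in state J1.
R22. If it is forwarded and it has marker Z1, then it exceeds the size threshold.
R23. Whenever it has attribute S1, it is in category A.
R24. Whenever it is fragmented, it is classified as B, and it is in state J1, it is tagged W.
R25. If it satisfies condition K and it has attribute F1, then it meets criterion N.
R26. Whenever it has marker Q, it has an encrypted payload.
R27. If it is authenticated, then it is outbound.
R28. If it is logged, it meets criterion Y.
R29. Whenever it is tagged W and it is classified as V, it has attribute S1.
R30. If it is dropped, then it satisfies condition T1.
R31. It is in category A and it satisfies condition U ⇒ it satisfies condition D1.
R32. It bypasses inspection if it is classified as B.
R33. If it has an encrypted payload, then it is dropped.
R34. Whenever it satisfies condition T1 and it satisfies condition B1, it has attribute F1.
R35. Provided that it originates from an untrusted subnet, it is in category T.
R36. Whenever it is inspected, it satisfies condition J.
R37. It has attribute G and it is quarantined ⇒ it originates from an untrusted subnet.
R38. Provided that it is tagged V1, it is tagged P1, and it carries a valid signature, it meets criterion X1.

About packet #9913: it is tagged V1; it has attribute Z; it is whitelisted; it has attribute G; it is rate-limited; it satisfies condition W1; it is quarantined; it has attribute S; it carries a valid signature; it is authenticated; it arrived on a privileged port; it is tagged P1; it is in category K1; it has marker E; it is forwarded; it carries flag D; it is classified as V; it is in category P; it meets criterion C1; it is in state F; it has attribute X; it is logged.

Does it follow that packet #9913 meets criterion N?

No

Forward chaining from the given facts derives: is classified as B, is in category C, is flagged for deep scan, is marked high-priority, matches a known-bad pattern, has marker N1, has attribute H, is outbound, meets criterion Y, bypasses inspection, originates from an untrusted subnet, meets criterion X1, exceeds the size threshold, is fragmented, has attribute U1, satisfies condition B1, is in category T.
Rules concluding "it meets criterion N": R3 needs "it has attribute Y1"; R8 needs "it is in category L"; R25 needs "it satisfies condition K" — none of these are established.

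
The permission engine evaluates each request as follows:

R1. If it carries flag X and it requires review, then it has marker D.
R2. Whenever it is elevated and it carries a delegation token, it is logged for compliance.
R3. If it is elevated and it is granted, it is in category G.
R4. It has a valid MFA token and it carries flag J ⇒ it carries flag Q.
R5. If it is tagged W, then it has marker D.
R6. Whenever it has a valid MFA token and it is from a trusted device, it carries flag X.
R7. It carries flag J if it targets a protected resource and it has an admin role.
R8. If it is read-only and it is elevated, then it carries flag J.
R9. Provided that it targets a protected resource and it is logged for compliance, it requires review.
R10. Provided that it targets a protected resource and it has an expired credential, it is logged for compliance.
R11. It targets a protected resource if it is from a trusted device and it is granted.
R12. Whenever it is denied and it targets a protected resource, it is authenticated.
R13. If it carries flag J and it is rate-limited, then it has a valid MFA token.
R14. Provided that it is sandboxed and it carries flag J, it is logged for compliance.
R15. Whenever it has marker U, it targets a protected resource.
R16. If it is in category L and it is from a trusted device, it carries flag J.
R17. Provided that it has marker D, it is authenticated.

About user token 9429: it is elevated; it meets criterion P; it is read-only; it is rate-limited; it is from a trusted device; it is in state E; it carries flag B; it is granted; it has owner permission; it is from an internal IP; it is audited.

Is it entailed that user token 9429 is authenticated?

No

Forward chaining from the given facts derives: is in category G, carries flag J, targets a protected resource, has a valid MFA token, carries flag Q, carries flag X.
Rules concluding "it is authenticated": R12 needs "it is denied"; R17 needs "it has marker D" — none of these are established.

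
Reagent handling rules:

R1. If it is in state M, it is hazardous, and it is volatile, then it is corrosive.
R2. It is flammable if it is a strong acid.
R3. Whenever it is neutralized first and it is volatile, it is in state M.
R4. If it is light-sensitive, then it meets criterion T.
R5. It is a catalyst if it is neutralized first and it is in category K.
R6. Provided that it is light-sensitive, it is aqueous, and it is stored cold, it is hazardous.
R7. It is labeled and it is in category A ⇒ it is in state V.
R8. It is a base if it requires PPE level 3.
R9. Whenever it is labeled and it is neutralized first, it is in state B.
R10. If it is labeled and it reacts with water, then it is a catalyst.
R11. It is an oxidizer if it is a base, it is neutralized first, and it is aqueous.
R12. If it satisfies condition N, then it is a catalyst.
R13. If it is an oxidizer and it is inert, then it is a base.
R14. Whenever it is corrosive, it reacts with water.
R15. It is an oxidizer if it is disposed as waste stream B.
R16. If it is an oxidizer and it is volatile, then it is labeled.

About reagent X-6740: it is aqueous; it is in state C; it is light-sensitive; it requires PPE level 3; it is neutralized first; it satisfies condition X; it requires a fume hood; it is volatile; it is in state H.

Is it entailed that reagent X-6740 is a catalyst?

No

Forward chaining from the given facts derives: is in state M, meets criterion T, is a base, is an oxidizer, is labeled, is in state B.
Rules concluding "it is a catalyst": R5 needs "it is in category K"; R10 needs "it reacts with water"; R12 needs "it satisfies condition N" — none of these are established.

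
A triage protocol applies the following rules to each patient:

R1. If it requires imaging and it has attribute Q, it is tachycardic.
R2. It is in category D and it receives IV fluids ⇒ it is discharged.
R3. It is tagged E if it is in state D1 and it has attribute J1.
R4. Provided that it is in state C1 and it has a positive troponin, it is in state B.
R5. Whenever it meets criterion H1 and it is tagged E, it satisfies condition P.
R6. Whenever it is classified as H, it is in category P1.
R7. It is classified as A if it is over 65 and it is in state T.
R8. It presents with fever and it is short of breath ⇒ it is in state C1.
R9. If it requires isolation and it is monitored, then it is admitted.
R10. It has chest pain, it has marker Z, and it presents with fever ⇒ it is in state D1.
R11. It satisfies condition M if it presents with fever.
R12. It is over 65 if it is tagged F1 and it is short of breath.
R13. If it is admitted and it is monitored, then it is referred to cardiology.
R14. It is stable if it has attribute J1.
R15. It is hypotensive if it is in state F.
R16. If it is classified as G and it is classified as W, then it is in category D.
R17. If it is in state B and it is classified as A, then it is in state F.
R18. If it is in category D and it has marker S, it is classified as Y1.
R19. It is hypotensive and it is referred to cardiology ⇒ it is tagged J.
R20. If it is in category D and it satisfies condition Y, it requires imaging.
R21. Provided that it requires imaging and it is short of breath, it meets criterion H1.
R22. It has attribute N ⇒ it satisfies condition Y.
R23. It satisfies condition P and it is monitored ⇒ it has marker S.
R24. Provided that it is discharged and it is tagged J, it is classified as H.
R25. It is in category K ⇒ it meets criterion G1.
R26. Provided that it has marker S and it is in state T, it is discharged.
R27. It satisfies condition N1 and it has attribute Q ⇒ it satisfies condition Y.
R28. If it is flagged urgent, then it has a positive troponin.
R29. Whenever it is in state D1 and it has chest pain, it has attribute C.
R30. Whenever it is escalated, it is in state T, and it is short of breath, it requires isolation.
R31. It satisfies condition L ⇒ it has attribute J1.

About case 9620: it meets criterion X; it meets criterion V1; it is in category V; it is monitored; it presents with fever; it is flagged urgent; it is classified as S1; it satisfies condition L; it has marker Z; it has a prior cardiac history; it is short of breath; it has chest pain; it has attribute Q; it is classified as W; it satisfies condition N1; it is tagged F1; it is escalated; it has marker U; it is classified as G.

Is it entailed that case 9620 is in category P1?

No

Forward chaining from the given facts derives: is in state C1, is in state D1, satisfies condition M, is over 65, is in category D, satisfies condition Y, has a positive troponin, has attribute C, has attribute J1, is tagged E, is in state B, is stable, requires imaging, meets criterion H1, is tachycardic, satisfies condition P, has marker S, is classified as Y1.
The only rule concluding "it is in category P1" is R6, which needs "it is classified as H"; that is never established.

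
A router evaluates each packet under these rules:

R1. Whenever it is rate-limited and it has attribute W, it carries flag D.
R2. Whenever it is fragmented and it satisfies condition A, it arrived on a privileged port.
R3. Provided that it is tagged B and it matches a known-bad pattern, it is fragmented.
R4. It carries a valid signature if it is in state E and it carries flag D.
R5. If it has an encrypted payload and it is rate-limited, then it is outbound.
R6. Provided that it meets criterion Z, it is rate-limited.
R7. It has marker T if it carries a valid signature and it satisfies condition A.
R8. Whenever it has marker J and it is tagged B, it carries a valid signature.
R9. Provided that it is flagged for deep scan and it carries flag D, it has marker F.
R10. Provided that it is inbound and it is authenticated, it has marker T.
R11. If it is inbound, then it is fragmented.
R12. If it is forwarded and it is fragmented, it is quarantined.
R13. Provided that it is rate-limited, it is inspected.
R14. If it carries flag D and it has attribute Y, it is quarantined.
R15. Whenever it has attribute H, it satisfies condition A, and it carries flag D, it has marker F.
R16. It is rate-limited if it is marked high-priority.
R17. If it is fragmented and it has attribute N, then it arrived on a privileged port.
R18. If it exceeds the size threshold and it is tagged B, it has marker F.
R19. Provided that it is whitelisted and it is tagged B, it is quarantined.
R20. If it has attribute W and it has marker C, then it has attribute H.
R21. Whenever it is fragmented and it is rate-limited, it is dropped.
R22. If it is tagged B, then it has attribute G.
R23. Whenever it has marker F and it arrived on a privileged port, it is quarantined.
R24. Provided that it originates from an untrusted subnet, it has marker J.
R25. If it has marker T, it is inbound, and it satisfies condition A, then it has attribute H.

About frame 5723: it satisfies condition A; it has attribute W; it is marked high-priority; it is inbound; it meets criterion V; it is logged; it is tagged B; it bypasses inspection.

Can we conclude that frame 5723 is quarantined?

No

Forward chaining from the given facts derives: is fragmented, is rate-limited, is dropped, has attribute G, carries flag D, arrived on a privileged port, is inspected.
Rules concluding "it is quarantined": R12 needs "it is forwarded"; R14 needs "it has attribute Y"; R19 needs "it is whitelisted"; R23 needs "it has marker F" — none of these are established.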